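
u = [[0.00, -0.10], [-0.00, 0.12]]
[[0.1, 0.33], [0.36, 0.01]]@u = [[0.00, 0.03], [0.00, -0.03]]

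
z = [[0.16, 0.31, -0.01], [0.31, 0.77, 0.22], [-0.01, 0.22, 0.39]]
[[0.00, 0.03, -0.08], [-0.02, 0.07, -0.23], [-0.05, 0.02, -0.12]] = z@[[0.06, -0.06, -0.14], [-0.02, 0.13, -0.18], [-0.12, -0.03, -0.21]]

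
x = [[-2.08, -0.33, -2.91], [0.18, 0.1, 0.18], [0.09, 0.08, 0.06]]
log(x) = [[-0.04+3.38j, -26.64+0.36j, (37.45+4.91j)], [0.23-0.29j, (13.09-0.03j), -19.75-0.42j], [0.46-0.14j, 17.44-0.01j, -23.69-0.21j]]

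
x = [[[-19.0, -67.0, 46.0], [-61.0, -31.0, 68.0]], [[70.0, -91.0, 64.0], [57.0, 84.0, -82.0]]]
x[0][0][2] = 46.0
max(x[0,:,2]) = 68.0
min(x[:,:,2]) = -82.0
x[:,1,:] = [[-61.0, -31.0, 68.0], [57.0, 84.0, -82.0]]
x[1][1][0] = 57.0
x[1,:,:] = [[70.0, -91.0, 64.0], [57.0, 84.0, -82.0]]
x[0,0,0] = -19.0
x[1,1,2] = -82.0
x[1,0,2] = 64.0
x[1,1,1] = 84.0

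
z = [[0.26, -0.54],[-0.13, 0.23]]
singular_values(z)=[0.65, 0.02]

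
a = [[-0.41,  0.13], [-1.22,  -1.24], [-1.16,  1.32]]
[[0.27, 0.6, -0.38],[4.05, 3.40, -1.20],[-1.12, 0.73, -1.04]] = a @ [[-1.30, -1.77, 0.94], [-1.99, -1.00, 0.04]]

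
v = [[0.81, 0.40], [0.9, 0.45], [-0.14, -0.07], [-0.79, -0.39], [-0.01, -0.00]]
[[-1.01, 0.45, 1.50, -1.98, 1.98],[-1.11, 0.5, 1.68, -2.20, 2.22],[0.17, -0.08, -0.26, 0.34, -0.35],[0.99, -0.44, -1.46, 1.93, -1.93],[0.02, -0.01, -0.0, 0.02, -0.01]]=v@ [[-2.20, 0.77, 0.38, -2.25, 1.12], [1.93, -0.44, 2.98, -0.39, 2.69]]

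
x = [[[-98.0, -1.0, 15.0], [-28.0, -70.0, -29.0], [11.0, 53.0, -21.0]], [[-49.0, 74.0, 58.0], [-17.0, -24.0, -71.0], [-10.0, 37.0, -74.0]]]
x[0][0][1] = -1.0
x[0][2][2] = -21.0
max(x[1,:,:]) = 74.0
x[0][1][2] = -29.0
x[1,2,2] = -74.0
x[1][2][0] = -10.0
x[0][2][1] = 53.0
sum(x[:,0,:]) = -1.0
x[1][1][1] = -24.0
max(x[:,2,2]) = -21.0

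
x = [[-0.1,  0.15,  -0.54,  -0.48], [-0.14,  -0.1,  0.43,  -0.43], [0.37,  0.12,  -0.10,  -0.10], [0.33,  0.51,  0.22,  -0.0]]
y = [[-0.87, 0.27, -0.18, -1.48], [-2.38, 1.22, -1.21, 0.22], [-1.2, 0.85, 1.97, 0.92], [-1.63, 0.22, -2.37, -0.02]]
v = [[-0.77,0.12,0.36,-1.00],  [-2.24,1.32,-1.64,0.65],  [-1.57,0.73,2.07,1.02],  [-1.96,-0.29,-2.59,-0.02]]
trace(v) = 2.60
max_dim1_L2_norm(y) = 2.94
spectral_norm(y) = 4.03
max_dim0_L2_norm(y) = 3.32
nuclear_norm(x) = 2.35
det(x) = 0.08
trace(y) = 2.30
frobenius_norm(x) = 1.24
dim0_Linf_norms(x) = [0.37, 0.51, 0.54, 0.48]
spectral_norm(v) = 4.31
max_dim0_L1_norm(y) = 6.08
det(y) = -5.18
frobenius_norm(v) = 5.53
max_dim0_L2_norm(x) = 0.73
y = x + v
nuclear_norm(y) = 8.73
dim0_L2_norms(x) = [0.52, 0.55, 0.73, 0.65]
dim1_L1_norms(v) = [2.25, 5.85, 5.39, 4.86]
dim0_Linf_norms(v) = [2.24, 1.32, 2.59, 1.02]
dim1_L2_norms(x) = [0.74, 0.63, 0.41, 0.65]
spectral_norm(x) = 0.77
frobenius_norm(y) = 5.19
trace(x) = -0.30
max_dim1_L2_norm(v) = 3.26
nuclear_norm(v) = 9.54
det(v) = -14.36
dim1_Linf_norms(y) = [1.48, 2.38, 1.97, 2.37]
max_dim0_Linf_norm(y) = 2.38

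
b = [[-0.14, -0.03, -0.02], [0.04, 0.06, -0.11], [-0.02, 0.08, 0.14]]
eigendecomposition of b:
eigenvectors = [[0.98+0.00j, 0.05-0.07j, 0.05+0.07j], [(-0.14+0j), (-0.76+0j), (-0.76-0j)], [(0.11+0j), (0.29+0.58j), 0.29-0.58j]]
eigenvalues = [(-0.14+0j), (0.1+0.09j), (0.1-0.09j)]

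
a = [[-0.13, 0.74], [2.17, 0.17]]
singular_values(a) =[2.18, 0.75]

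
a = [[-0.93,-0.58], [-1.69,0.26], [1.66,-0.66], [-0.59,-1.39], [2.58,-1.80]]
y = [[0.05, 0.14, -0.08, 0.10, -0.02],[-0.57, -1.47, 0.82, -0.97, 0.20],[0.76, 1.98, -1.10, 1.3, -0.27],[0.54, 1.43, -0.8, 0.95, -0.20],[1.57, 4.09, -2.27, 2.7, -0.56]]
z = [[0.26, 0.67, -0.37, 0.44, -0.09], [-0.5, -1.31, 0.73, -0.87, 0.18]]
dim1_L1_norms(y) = [0.39, 4.03, 5.41, 3.92, 11.19]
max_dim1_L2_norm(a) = 3.15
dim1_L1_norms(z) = [1.83, 3.59]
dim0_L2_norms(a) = [3.67, 2.45]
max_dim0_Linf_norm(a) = 2.58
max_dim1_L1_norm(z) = 3.59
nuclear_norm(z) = 2.04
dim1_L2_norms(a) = [1.1, 1.71, 1.79, 1.51, 3.15]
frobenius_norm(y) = 6.89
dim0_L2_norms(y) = [1.91, 4.99, 2.77, 3.29, 0.68]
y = a @ z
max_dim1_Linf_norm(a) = 2.58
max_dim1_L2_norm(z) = 1.81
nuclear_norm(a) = 5.89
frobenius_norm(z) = 2.04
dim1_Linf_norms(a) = [0.93, 1.69, 1.66, 1.39, 2.58]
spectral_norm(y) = 6.89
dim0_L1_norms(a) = [7.45, 4.69]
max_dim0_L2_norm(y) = 4.99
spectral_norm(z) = 2.04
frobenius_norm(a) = 4.42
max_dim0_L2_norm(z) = 1.47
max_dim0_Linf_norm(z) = 1.31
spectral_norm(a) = 3.98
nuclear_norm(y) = 6.92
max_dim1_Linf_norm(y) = 4.09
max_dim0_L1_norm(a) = 7.45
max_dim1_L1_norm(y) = 11.19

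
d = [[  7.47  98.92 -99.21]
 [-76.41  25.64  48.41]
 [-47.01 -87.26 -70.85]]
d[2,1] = -87.26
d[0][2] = -99.21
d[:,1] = [98.92, 25.64, -87.26]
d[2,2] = -70.85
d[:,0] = [7.47, -76.41, -47.01]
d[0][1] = 98.92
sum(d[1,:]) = -2.3599999999999994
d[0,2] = -99.21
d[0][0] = 7.47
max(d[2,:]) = -47.01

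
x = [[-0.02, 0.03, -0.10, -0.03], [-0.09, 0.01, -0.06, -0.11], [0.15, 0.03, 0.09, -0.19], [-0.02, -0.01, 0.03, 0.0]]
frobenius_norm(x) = 0.32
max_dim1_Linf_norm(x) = 0.19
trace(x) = 0.08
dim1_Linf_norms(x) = [0.1, 0.11, 0.19, 0.03]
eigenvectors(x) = [[-0.17+0.49j, -0.17-0.49j, (0.12+0.13j), 0.12-0.13j], [(-0.2+0.16j), -0.20-0.16j, -0.94+0.00j, -0.94-0.00j], [0.79+0.00j, 0.79-0.00j, (-0.22-0.06j), (-0.22+0.06j)], [(-0.01-0.2j), (-0.01+0.2j), -0.17+0.09j, -0.17-0.09j]]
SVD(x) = [[-0.09, -0.52, -0.74, 0.42], [0.03, -0.85, 0.48, -0.2], [1.0, -0.02, -0.08, 0.05], [-0.01, 0.05, 0.47, 0.88]] @ diag([0.2610693002427779, 0.175873316342331, 0.07745740057554566, 0.003427559711536499]) @ [[0.57, 0.11, 0.37, -0.73], [0.47, -0.14, 0.58, 0.65], [-0.64, -0.31, 0.67, -0.21], [-0.21, 0.93, 0.27, 0.11]]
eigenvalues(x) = [(0.05+0.15j), (0.05-0.15j), (-0.01+0.02j), (-0.01-0.02j)]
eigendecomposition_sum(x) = [[(-0.01+0.05j), 0.01+0.02j, (-0.05+0.01j), -0.02-0.06j],[(-0.02+0.02j), 0.01j, (-0.02-0.01j), 0.01-0.03j],[0.08-0.01j, 0.02-0.03j, (0.05+0.07j), (-0.08+0.06j)],[-0.00-0.02j, -0.01-0.00j, 0.02-0.01j, 0.02+0.02j]] + [[-0.01-0.05j,  0.01-0.02j,  -0.05-0.01j,  -0.02+0.06j],[(-0.02-0.02j),  0.00-0.01j,  -0.02+0.01j,  0.01+0.03j],[(0.08+0.01j),  0.02+0.03j,  (0.05-0.07j),  (-0.08-0.06j)],[-0.00+0.02j,  (-0.01+0j),  (0.02+0.01j),  (0.02-0.02j)]] + [[0.01j, 0.00-0.00j, 0.00+0.00j, 0.00+0.01j],[(-0.03-0.02j), 0.00+0.01j, -0.01-0.00j, -0.06-0.04j],[(-0-0.01j), -0.00+0.00j, -0.00-0.00j, (-0.01-0.01j)],[(-0.01-0j), 0j, -0.00+0.00j, (-0.02-0j)]] + [[-0.01j, 0j, 0.00-0.00j, 0.00-0.01j],[-0.03+0.02j, -0.01j, (-0.01+0j), -0.06+0.04j],[(-0+0.01j), (-0-0j), (-0+0j), (-0.01+0.01j)],[(-0.01+0j), 0.00-0.00j, -0.00-0.00j, (-0.02+0j)]]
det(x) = 0.00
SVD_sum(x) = [[-0.01, -0.0, -0.01, 0.02], [0.0, 0.0, 0.00, -0.01], [0.15, 0.03, 0.10, -0.19], [-0.00, -0.00, -0.00, 0.00]] + [[-0.04, 0.01, -0.05, -0.06], [-0.07, 0.02, -0.09, -0.1], [-0.00, 0.0, -0.0, -0.0], [0.0, -0.0, 0.01, 0.01]] + [[0.04, 0.02, -0.04, 0.01], [-0.02, -0.01, 0.02, -0.01], [0.0, 0.00, -0.0, 0.0], [-0.02, -0.01, 0.02, -0.01]] + [[-0.0, 0.0, 0.0, 0.00], [0.00, -0.00, -0.00, -0.0], [-0.0, 0.0, 0.00, 0.0], [-0.00, 0.0, 0.0, 0.0]]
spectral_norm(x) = 0.26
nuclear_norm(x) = 0.52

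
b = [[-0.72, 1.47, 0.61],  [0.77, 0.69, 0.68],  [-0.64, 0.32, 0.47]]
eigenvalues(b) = [-1.26, 0.6, 1.09]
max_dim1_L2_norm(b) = 1.75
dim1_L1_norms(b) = [2.8, 2.14, 1.43]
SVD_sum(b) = [[-0.52, 1.43, 0.81], [-0.20, 0.55, 0.31], [-0.21, 0.56, 0.32]] + [[-0.22, -0.04, -0.07], [0.98, 0.19, 0.30], [-0.39, -0.08, -0.12]] + [[0.02,0.08,-0.13], [-0.01,-0.05,0.07], [-0.05,-0.17,0.27]]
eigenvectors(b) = [[0.81, -0.46, 0.58], [-0.45, -0.66, 0.79], [0.38, 0.60, -0.19]]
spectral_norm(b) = 1.97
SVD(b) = [[-0.88, 0.21, -0.43],[-0.34, -0.91, 0.24],[-0.35, 0.36, 0.87]] @ diag([1.966343985805421, 1.1462800467458492, 0.3677409195604761]) @ [[0.3,-0.83,-0.47], [-0.94,-0.18,-0.28], [-0.15,-0.53,0.84]]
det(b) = -0.83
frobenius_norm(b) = 2.31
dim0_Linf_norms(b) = [0.77, 1.47, 0.68]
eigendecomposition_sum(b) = [[-0.90, 0.67, 0.05], [0.51, -0.38, -0.03], [-0.43, 0.32, 0.03]] + [[0.15, -0.26, -0.63], [0.22, -0.38, -0.92], [-0.2, 0.35, 0.83]] + [[0.03, 1.06, 1.19], [0.04, 1.45, 1.63], [-0.01, -0.35, -0.39]]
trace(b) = 0.44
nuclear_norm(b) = 3.48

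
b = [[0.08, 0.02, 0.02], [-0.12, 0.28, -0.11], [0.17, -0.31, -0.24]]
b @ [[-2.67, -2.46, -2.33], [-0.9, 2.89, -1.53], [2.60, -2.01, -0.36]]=[[-0.18, -0.18, -0.22],  [-0.22, 1.33, -0.11],  [-0.8, -0.83, 0.16]]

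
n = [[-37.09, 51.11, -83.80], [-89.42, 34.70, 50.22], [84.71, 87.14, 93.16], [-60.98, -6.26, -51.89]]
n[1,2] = 50.22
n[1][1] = 34.7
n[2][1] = 87.14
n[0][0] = -37.09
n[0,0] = -37.09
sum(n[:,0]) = -102.78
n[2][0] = 84.71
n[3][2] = -51.89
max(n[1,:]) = 50.22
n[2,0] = 84.71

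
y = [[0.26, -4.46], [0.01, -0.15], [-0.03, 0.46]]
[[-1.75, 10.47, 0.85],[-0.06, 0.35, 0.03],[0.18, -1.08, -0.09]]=y@ [[-1.41, 1.17, 0.85], [0.31, -2.28, -0.14]]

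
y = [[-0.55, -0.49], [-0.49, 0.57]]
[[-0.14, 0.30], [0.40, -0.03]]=y@ [[-0.21,-0.28], [0.53,-0.29]]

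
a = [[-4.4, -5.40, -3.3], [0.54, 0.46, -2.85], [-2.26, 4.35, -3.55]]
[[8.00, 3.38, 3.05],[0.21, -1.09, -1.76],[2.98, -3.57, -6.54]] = a @[[-1.25, -0.12, 0.18], [-0.25, -0.68, -1.01], [-0.35, 0.25, 0.49]]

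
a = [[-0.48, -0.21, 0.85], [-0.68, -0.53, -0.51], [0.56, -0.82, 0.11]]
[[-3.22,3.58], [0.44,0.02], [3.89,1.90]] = a @ [[3.41, -0.66],[-2.76, -2.33],[-2.54, 3.26]]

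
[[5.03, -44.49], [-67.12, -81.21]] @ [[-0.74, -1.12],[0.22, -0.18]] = [[-13.51, 2.37], [31.8, 89.79]]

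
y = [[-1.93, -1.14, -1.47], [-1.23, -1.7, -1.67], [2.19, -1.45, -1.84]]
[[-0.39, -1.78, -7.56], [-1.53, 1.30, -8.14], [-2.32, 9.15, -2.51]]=y@[[-0.39, 2.46, 1.52], [1.75, -2.38, 2.52], [-0.58, -0.17, 1.19]]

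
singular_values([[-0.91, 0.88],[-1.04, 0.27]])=[1.61, 0.42]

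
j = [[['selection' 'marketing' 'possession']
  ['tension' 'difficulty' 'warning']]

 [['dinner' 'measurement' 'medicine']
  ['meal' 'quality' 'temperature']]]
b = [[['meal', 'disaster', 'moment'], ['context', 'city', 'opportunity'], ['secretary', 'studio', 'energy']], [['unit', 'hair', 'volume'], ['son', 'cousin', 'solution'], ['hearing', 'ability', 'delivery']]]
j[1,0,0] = 'dinner'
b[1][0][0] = 'unit'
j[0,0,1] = 'marketing'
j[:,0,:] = [['selection', 'marketing', 'possession'], ['dinner', 'measurement', 'medicine']]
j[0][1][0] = 'tension'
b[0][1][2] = 'opportunity'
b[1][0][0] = 'unit'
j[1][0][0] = 'dinner'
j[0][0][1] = 'marketing'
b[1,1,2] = 'solution'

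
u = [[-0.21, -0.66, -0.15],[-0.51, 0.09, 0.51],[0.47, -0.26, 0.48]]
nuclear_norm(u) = 2.16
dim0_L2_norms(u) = [0.72, 0.72, 0.72]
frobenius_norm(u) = 1.24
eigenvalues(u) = [(-0.7+0j), (0.53+0.5j), (0.53-0.5j)]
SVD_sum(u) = [[0.23, -0.21, -0.12], [-0.4, 0.37, 0.21], [0.21, -0.2, -0.11]] + [[-0.18, -0.04, -0.26],[0.08, 0.02, 0.12],[0.34, 0.08, 0.51]] + [[-0.26,-0.41,0.23], [-0.19,-0.30,0.17], [-0.09,-0.14,0.08]]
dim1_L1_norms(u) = [1.02, 1.11, 1.21]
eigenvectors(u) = [[0.77+0.00j,-0.10-0.43j,(-0.1+0.43j)], [0.61+0.00j,(-0.05+0.56j),(-0.05-0.56j)], [(-0.17+0j),-0.70+0.00j,(-0.7-0j)]]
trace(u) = 0.36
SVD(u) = [[0.44, -0.45, -0.78], [-0.79, 0.21, -0.57], [0.42, 0.87, -0.26]] @ diag([0.7444738085374879, 0.7169391420815805, 0.6936548240681489]) @ [[0.68,-0.64,-0.36], [0.55,0.12,0.83], [0.48,0.76,-0.44]]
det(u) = -0.37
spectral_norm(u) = 0.74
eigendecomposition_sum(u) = [[(-0.42+0j),(-0.32-0j),(0.09-0j)], [-0.33+0.00j,(-0.26-0j),0.07-0.00j], [(0.09-0j),0.07+0.00j,(-0.02+0j)]] + [[(0.11+0.1j),-0.17-0.07j,(-0.12+0.19j)],[-0.09-0.16j,(0.17+0.15j),(0.22-0.18j)],[0.19-0.13j,(-0.17+0.23j),(0.25+0.25j)]] + [[0.11-0.10j, -0.17+0.07j, (-0.12-0.19j)], [(-0.09+0.16j), 0.17-0.15j, (0.22+0.18j)], [(0.19+0.13j), (-0.17-0.23j), 0.25-0.25j]]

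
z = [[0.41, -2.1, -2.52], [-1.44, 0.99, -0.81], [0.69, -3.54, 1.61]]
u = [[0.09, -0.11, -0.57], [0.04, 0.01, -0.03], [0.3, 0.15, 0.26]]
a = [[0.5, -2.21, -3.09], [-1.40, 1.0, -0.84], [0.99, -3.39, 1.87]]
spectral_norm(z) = 4.42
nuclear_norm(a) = 9.11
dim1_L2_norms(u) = [0.59, 0.05, 0.42]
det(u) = 0.00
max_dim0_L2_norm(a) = 4.17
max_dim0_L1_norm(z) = 6.63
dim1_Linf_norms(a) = [3.09, 1.4, 3.39]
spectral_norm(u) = 0.65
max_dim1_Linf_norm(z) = 3.54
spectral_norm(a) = 4.43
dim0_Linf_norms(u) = [0.3, 0.15, 0.57]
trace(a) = 3.37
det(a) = -16.04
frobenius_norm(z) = 5.50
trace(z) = 3.01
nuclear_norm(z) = 8.62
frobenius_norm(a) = 5.86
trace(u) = 0.36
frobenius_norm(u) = 0.73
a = z + u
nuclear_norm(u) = 0.98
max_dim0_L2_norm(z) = 4.23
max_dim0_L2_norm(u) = 0.63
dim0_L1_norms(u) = [0.43, 0.27, 0.86]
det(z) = -15.34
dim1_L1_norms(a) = [5.8, 3.24, 6.25]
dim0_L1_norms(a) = [2.89, 6.6, 5.8]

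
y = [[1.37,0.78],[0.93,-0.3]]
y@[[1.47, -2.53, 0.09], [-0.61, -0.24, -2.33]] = [[1.54, -3.65, -1.69], [1.55, -2.28, 0.78]]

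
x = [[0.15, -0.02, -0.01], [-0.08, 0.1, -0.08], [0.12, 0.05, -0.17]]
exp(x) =[[1.16, -0.02, -0.01],[-0.10, 1.1, -0.08],[0.12, 0.05, 0.84]]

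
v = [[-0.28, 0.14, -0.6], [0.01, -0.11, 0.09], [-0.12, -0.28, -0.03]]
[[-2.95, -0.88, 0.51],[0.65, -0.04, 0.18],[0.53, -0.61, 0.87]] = v @ [[2.04, 2.18, -2.16], [-3.1, 1.17, -2.15], [3.24, 0.72, -0.35]]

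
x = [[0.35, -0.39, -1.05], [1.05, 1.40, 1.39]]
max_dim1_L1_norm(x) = 3.84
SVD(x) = [[-0.36, 0.93], [0.93, 0.36]] @ diag([2.3719315172867654, 0.8635049955279368]) @ [[0.36,0.61,0.71], [0.82,0.16,-0.56]]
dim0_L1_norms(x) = [1.4, 1.79, 2.44]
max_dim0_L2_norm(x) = 1.74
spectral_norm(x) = 2.37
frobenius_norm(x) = 2.52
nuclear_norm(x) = 3.24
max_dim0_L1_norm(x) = 2.44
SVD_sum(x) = [[-0.31, -0.52, -0.6], [0.8, 1.35, 1.56]] + [[0.66, 0.13, -0.45], [0.25, 0.05, -0.17]]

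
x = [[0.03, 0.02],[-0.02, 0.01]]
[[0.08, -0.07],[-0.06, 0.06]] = x @ [[2.76, -2.65], [-0.31, 0.29]]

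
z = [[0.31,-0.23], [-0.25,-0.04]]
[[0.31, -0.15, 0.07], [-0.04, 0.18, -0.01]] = z @ [[0.30, -0.67, 0.06], [-0.96, -0.24, -0.23]]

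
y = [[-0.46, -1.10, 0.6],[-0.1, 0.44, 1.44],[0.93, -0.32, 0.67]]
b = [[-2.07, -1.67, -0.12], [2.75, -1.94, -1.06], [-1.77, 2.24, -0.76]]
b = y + [[-1.61, -0.57, -0.72], [2.85, -2.38, -2.50], [-2.70, 2.56, -1.43]]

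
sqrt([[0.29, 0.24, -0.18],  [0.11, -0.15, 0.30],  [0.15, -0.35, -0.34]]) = [[0.59, 0.07, -0.28], [0.01, 0.41, 0.51], [0.2, -0.62, 0.18]]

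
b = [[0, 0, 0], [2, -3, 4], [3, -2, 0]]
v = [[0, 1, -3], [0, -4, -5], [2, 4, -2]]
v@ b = [[-7, 3, 4], [-23, 22, -16], [2, -8, 16]]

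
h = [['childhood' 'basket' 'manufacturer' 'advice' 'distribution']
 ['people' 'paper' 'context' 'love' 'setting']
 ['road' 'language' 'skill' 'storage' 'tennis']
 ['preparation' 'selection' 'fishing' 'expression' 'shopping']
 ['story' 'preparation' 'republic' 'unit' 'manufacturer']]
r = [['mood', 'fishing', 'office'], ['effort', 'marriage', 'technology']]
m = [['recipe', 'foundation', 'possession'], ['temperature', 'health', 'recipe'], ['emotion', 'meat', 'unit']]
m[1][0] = 'temperature'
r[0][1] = 'fishing'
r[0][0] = 'mood'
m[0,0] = 'recipe'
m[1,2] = 'recipe'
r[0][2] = 'office'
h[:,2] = ['manufacturer', 'context', 'skill', 'fishing', 'republic']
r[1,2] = 'technology'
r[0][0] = 'mood'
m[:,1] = ['foundation', 'health', 'meat']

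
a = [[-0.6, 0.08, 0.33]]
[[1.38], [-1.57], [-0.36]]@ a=[[-0.83, 0.11, 0.46], [0.94, -0.13, -0.52], [0.22, -0.03, -0.12]]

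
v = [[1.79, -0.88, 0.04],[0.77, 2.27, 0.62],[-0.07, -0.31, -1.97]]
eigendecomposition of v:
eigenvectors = [[(0.73+0j),(0.73-0j),(-0.04+0j)],[(-0.18-0.66j),-0.18+0.66j,(-0.14+0j)],[0.01+0.05j,(0.01-0.05j),0.99+0.00j]]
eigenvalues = [(2.01+0.79j), (2.01-0.79j), (-1.92+0j)]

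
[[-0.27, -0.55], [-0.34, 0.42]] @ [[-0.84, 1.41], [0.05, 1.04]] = [[0.20, -0.95], [0.31, -0.04]]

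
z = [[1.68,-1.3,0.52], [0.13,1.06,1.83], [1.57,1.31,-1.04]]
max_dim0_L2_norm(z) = 2.3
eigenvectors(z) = [[0.26+0.00j, -0.68+0.00j, (-0.68-0j)], [0.46+0.00j, 0.06+0.61j, 0.06-0.61j], [(-0.85+0j), -0.23+0.33j, (-0.23-0.33j)]]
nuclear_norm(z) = 6.59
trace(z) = 1.70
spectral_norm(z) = 2.37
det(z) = -10.57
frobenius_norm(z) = 3.81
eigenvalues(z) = [(-2.24+0j), (1.97+0.91j), (1.97-0.91j)]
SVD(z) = [[-0.47, 0.84, -0.27],[0.32, -0.13, -0.94],[-0.82, -0.53, -0.20]] @ diag([2.3681232899933313, 2.1366690442976504, 2.088405487095677]) @ [[-0.86, -0.05, 0.5], [0.26, -0.9, 0.35], [-0.43, -0.44, -0.79]]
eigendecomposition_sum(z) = [[(-0.19+0j), -0.27+0.00j, (0.49+0j)], [-0.33+0.00j, -0.47+0.00j, 0.86+0.00j], [0.60-0.00j, 0.87-0.00j, -1.58-0.00j]] + [[0.93+0.35j,-0.51+0.80j,(0.01+0.54j)], [0.23-0.87j,0.76+0.39j,(0.49-0.06j)], [(0.48-0.34j),0.22+0.52j,0.27+0.17j]] + [[(0.93-0.35j),(-0.51-0.8j),(0.01-0.54j)], [0.23+0.87j,0.76-0.39j,(0.49+0.06j)], [0.48+0.34j,0.22-0.52j,(0.27-0.17j)]]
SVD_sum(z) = [[0.97, 0.06, -0.56], [-0.65, -0.04, 0.38], [1.68, 0.11, -0.98]] + [[0.47, -1.61, 0.63], [-0.07, 0.25, -0.1], [-0.30, 1.02, -0.4]] + [[0.25, 0.25, 0.45],[0.85, 0.86, 1.55],[0.18, 0.19, 0.34]]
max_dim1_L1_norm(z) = 3.92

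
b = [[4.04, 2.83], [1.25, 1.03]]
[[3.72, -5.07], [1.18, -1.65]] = b @ [[0.78, -0.89], [0.2, -0.52]]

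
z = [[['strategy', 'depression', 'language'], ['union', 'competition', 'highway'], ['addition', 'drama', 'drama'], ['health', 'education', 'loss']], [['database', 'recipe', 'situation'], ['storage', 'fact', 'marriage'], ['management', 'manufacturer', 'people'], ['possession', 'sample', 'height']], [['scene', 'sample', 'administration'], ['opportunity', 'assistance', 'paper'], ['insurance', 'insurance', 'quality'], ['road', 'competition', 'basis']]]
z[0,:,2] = ['language', 'highway', 'drama', 'loss']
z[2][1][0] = 'opportunity'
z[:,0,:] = [['strategy', 'depression', 'language'], ['database', 'recipe', 'situation'], ['scene', 'sample', 'administration']]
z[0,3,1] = 'education'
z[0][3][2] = 'loss'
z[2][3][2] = 'basis'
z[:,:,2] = [['language', 'highway', 'drama', 'loss'], ['situation', 'marriage', 'people', 'height'], ['administration', 'paper', 'quality', 'basis']]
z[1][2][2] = 'people'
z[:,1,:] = [['union', 'competition', 'highway'], ['storage', 'fact', 'marriage'], ['opportunity', 'assistance', 'paper']]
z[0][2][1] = 'drama'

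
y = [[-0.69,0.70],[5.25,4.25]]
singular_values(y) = [6.76, 0.98]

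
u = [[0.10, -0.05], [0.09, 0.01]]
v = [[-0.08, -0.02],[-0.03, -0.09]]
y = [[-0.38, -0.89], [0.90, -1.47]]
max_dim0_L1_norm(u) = 0.19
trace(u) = 0.11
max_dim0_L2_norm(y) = 1.72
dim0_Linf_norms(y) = [0.9, 1.47]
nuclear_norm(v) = 0.17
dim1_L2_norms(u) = [0.11, 0.09]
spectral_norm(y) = 1.83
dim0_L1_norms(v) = [0.11, 0.11]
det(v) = 0.01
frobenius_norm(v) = 0.13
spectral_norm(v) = 0.11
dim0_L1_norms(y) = [1.28, 2.36]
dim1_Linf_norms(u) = [0.1, 0.09]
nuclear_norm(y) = 2.57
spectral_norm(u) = 0.14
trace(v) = -0.17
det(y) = 1.36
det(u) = 0.01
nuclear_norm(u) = 0.18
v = u @ y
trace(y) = -1.85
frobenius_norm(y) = 1.98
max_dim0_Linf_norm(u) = 0.1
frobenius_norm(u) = 0.14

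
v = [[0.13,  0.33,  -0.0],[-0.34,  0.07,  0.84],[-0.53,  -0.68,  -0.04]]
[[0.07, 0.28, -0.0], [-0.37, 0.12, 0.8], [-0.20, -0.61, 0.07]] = v @ [[0.22, 0.14, -0.36],[0.14, 0.78, 0.13],[-0.36, 0.13, 0.80]]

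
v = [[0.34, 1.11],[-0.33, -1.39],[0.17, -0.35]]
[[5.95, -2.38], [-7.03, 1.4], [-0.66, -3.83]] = v@[[4.38, -16.51],[4.02, 2.91]]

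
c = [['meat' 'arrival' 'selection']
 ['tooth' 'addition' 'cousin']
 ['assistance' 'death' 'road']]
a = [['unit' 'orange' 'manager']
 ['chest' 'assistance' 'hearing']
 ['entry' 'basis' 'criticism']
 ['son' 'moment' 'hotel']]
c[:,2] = ['selection', 'cousin', 'road']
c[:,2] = ['selection', 'cousin', 'road']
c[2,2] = 'road'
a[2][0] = 'entry'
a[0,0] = 'unit'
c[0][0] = 'meat'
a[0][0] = 'unit'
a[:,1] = ['orange', 'assistance', 'basis', 'moment']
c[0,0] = 'meat'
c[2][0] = 'assistance'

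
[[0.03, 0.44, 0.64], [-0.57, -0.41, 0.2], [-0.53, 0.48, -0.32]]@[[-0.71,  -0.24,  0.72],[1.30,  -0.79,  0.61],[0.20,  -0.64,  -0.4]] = [[0.68, -0.76, 0.03], [-0.09, 0.33, -0.74], [0.94, -0.05, 0.04]]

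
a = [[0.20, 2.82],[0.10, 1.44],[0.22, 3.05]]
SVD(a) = [[-0.64,-0.31], [-0.33,-0.71], [-0.69,0.63]] @ diag([4.407594061613358, 0.0038194280539195187]) @ [[-0.07, -1.00], [1.0, -0.07]]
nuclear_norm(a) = 4.41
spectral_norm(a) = 4.41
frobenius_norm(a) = 4.41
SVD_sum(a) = [[0.20,  2.82], [0.1,  1.44], [0.22,  3.05]] + [[-0.0, 0.0], [-0.00, 0.0], [0.00, -0.00]]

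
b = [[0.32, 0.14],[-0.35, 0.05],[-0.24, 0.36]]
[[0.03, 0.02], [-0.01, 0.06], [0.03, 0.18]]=b @ [[0.05, -0.12], [0.13, 0.41]]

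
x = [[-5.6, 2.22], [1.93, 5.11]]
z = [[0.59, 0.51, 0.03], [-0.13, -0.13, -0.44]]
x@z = [[-3.59, -3.14, -1.14], [0.47, 0.32, -2.19]]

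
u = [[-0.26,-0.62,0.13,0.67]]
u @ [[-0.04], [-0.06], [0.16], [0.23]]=[[0.22]]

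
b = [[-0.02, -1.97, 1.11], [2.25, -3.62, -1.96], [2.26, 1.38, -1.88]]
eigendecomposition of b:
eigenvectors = [[(-0.74+0j),  (0.17+0.34j),  0.17-0.34j],[(-0.08+0j),  (0.73+0j),  0.73-0.00j],[(-0.67+0j),  0.02-0.56j,  0.02+0.56j]]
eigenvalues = [(0.78+0j), (-3.15+2.55j), (-3.15-2.55j)]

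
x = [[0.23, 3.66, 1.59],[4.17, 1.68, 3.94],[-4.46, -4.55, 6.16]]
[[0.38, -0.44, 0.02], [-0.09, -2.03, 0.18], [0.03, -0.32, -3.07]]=x @ [[-0.08, -0.26, 0.24], [0.10, -0.00, 0.10], [0.02, -0.24, -0.25]]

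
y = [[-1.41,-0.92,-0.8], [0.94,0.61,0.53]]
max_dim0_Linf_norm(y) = 1.41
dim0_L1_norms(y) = [2.35, 1.53, 1.33]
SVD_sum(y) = [[-1.41, -0.92, -0.8], [0.94, 0.61, 0.53]] + [[0.00, -0.00, -0.00], [0.0, -0.00, -0.00]]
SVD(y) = [[-0.83, 0.55], [0.55, 0.83]] @ diag([2.238546660587563, 0.0029746213662066754]) @ [[0.76,0.49,0.43], [0.65,-0.51,-0.56]]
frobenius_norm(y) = 2.24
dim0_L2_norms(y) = [1.69, 1.1, 0.96]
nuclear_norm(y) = 2.24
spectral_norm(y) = 2.24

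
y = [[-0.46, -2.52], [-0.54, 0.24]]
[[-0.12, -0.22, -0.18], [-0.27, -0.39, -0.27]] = y@[[0.49, 0.7, 0.49], [-0.04, -0.04, -0.02]]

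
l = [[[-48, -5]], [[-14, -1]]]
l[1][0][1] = -1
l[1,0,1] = -1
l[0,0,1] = -5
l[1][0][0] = -14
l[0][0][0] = -48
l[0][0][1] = -5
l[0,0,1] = -5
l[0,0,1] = -5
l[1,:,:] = [[-14, -1]]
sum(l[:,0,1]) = -6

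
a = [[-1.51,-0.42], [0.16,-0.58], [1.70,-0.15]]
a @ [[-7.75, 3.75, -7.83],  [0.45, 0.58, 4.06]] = [[11.51,-5.91,10.12], [-1.5,0.26,-3.61], [-13.24,6.29,-13.92]]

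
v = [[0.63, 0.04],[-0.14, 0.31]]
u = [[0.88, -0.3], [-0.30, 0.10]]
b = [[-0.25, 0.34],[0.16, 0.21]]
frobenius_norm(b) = 0.50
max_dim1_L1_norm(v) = 0.67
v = u + b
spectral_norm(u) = 0.98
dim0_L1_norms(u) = [1.18, 0.4]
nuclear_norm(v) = 0.96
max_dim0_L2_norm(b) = 0.4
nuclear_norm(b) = 0.68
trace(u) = 0.98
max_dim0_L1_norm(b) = 0.55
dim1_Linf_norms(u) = [0.88, 0.3]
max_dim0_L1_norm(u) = 1.18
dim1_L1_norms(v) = [0.67, 0.45]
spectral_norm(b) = 0.43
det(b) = -0.11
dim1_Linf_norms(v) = [0.63, 0.31]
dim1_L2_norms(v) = [0.63, 0.34]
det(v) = 0.20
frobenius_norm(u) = 0.98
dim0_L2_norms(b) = [0.3, 0.4]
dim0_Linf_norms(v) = [0.63, 0.31]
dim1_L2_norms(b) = [0.42, 0.26]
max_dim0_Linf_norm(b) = 0.34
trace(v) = 0.94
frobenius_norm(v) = 0.72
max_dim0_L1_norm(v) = 0.77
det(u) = -0.00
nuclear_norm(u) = 0.98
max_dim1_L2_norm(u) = 0.93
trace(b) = -0.04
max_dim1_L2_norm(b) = 0.42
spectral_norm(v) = 0.65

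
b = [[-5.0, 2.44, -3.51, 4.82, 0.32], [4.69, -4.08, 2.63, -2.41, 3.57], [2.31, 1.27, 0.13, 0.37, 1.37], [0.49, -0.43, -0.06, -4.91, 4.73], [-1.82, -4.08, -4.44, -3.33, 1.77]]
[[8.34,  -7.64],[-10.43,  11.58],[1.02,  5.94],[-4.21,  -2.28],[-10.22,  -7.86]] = b @ [[-0.6,2.24], [1.77,-0.27], [0.47,0.42], [0.56,1.15], [-0.08,0.46]]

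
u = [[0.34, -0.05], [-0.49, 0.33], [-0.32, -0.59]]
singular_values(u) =[0.68, 0.67]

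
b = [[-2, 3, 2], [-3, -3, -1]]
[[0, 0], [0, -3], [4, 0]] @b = [[0, 0, 0], [9, 9, 3], [-8, 12, 8]]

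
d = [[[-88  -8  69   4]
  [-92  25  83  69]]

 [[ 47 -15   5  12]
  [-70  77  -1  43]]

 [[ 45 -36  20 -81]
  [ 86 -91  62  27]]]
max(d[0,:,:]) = 83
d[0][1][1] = 25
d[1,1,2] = -1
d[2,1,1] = -91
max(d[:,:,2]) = 83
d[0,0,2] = 69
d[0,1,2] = 83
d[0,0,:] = [-88, -8, 69, 4]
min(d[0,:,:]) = -92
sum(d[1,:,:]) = 98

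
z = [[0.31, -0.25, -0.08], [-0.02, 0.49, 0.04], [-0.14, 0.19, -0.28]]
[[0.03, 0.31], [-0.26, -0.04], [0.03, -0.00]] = z @ [[-0.39, 0.89], [-0.52, -0.01], [-0.25, -0.45]]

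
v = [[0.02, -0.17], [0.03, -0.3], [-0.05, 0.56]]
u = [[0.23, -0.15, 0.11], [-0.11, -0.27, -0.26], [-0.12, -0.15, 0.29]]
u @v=[[-0.01, 0.07], [0.00, -0.05], [-0.02, 0.23]]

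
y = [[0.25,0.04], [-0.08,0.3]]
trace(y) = 0.55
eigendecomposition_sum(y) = [[(0.13+0.09j),  0.02-0.11j],[(-0.04+0.22j),  0.15-0.04j]] + [[0.13-0.09j, (0.02+0.11j)], [-0.04-0.22j, (0.15+0.04j)]]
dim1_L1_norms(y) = [0.29, 0.38]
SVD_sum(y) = [[0.03, -0.06], [-0.13, 0.28]] + [[0.22, 0.10], [0.05, 0.02]]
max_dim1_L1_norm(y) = 0.38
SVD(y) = [[-0.23, 0.97], [0.97, 0.23]] @ diag([0.31348498008791564, 0.24945373771358714]) @ [[-0.43, 0.90], [0.90, 0.43]]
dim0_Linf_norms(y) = [0.25, 0.3]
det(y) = 0.08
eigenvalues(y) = [(0.28+0.05j), (0.28-0.05j)]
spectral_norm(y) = 0.31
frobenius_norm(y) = 0.40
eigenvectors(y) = [[-0.26+0.52j, -0.26-0.52j],[(-0.82+0j), (-0.82-0j)]]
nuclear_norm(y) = 0.56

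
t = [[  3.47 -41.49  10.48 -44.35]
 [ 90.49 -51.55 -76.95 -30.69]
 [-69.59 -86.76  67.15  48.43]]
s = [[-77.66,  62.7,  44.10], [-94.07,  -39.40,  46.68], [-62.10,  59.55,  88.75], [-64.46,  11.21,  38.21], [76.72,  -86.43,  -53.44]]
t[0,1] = -41.49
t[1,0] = 90.49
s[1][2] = 46.68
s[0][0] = -77.66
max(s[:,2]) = 88.75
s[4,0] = 76.72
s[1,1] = -39.4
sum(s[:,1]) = 7.6299999999999955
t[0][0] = 3.47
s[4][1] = -86.43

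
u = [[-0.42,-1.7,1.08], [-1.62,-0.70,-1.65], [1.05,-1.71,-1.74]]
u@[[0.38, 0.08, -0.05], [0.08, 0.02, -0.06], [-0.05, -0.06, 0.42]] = [[-0.35, -0.13, 0.58], [-0.59, -0.04, -0.57], [0.35, 0.15, -0.68]]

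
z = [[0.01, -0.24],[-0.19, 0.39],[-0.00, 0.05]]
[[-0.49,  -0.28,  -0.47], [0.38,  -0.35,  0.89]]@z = [[0.05, -0.02], [0.07, -0.18]]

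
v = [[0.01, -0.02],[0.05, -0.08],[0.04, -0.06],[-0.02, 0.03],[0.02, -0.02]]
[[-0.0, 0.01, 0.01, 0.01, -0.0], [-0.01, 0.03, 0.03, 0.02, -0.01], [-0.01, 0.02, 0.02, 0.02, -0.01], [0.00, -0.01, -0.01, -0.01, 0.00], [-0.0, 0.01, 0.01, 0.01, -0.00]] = v @[[-0.00, 0.2, 0.20, 0.11, -0.02],[0.13, -0.24, -0.28, -0.24, 0.08]]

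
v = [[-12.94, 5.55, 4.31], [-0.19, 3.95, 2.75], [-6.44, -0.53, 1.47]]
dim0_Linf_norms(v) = [12.94, 5.55, 4.31]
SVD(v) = [[-0.92,-0.09,-0.39], [-0.15,-0.83,0.53], [-0.37,0.54,0.75]] @ diag([16.061147590510966, 4.9967972946978545, 1.0051143574359955]) @ [[0.89,-0.34,-0.31], [-0.44,-0.82,-0.38], [0.12,-0.47,0.88]]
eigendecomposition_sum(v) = [[(-12.46+0j), (4.68+0j), (3.22+0j)], [0.99-0.00j, -0.37-0.00j, (-0.25-0j)], [(-6.29+0j), 2.36+0.00j, 1.63+0.00j]] + [[(-0.24+0.02j), 0.44+0.36j, (0.54+0.02j)], [-0.59+0.72j, (2.16-0.25j), 1.50-1.46j], [(-0.07-0.97j), -1.45+1.75j, (-0.08+2.19j)]] + [[(-0.24-0.02j), (0.44-0.36j), (0.54-0.02j)], [-0.59-0.72j, (2.16+0.25j), (1.5+1.46j)], [-0.07+0.97j, -1.45-1.75j, (-0.08-2.19j)]]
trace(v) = -7.52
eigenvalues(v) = [(-11.2+0j), (1.84+1.95j), (1.84-1.95j)]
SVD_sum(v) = [[-13.09, 5.01, 4.49], [-2.09, 0.80, 0.72], [-5.33, 2.04, 1.83]] + [[0.19, 0.36, 0.17], [1.84, 3.40, 1.57], [-1.2, -2.22, -1.02]] + [[-0.05, 0.18, -0.34], [0.06, -0.25, 0.47], [0.09, -0.35, 0.66]]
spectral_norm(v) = 16.06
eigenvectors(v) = [[(0.89+0j), 0.00+0.18j, -0.18j], [-0.07+0.00j, 0.49+0.47j, (0.49-0.47j)], [(0.45+0j), (-0.71+0j), (-0.71-0j)]]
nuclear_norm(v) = 22.06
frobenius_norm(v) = 16.85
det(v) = -80.66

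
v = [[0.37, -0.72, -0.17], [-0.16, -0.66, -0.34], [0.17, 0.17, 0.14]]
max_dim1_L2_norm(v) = 0.83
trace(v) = -0.15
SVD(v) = [[-0.72,0.66,-0.21], [-0.67,-0.59,0.45], [0.17,0.47,0.87]] @ diag([1.0678694374913429, 0.44501807363011653, 0.00371195561171358]) @ [[-0.12, 0.93, 0.35], [0.94, -0.01, 0.35], [-0.33, -0.37, 0.87]]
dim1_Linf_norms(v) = [0.72, 0.66, 0.17]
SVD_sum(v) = [[0.1, -0.72, -0.27], [0.09, -0.66, -0.25], [-0.02, 0.17, 0.07]] + [[0.27, -0.0, 0.1], [-0.25, 0.0, -0.09], [0.19, -0.00, 0.07]] + [[0.0, 0.0, -0.00], [-0.00, -0.0, 0.00], [-0.00, -0.0, 0.00]]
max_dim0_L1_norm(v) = 1.55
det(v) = -0.00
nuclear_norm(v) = 1.52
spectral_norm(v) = 1.07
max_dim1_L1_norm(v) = 1.26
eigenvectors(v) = [[-0.91, 0.32, 0.52], [0.23, 0.37, 0.80], [-0.34, -0.87, -0.29]]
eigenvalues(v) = [0.49, 0.01, -0.64]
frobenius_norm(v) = 1.16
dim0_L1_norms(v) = [0.7, 1.55, 0.65]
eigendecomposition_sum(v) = [[0.41,-0.25,0.04], [-0.10,0.06,-0.01], [0.15,-0.09,0.02]] + [[0.00, -0.00, -0.00], [0.00, -0.00, -0.00], [-0.00, 0.0, 0.01]] + [[-0.04, -0.47, -0.21],[-0.06, -0.72, -0.33],[0.02, 0.26, 0.12]]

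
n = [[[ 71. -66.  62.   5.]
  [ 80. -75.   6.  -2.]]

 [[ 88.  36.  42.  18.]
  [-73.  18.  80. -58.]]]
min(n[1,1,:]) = -73.0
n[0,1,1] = -75.0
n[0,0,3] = 5.0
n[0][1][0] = 80.0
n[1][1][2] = 80.0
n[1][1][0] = -73.0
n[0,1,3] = -2.0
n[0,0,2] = 62.0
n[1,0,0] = 88.0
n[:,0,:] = [[71.0, -66.0, 62.0, 5.0], [88.0, 36.0, 42.0, 18.0]]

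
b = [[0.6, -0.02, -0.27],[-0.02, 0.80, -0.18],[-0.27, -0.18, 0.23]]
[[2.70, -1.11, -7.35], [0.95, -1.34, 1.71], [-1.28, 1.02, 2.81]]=b@[[5.84, -0.48, -13.28], [1.97, -0.98, 1.26], [2.84, 3.12, -2.40]]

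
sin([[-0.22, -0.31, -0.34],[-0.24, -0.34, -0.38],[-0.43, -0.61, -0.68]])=[[-0.17, -0.24, -0.26], [-0.18, -0.26, -0.29], [-0.33, -0.47, -0.52]]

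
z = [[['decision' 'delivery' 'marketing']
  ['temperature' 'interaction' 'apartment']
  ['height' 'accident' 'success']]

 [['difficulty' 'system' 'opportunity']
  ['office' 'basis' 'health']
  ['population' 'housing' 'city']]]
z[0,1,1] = 'interaction'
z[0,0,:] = ['decision', 'delivery', 'marketing']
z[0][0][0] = 'decision'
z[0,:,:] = [['decision', 'delivery', 'marketing'], ['temperature', 'interaction', 'apartment'], ['height', 'accident', 'success']]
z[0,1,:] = ['temperature', 'interaction', 'apartment']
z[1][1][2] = 'health'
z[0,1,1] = 'interaction'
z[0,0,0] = 'decision'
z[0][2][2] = 'success'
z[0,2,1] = 'accident'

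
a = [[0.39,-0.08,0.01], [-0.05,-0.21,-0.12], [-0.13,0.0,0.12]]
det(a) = -0.01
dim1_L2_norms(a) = [0.4, 0.25, 0.18]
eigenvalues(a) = [0.38, 0.14, -0.22]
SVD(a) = [[-0.95, 0.05, 0.32], [0.01, -0.98, 0.18], [0.32, 0.17, 0.93]] @ diag([0.41903869206279043, 0.2501422412617385, 0.11285137877252584]) @ [[-0.98, 0.18, 0.07],  [0.18, 0.81, 0.56],  [-0.04, -0.56, 0.83]]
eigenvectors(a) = [[-0.9, -0.13, -0.13], [-0.01, -0.31, -0.99], [0.44, 0.94, -0.05]]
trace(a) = 0.30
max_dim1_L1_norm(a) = 0.48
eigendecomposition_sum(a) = [[0.4, -0.05, 0.04], [0.01, -0.00, 0.0], [-0.20, 0.03, -0.02]] + [[-0.01, 0.0, -0.02], [-0.02, 0.01, -0.05], [0.07, -0.02, 0.14]] + [[-0.00, -0.03, -0.01], [-0.03, -0.21, -0.07], [-0.00, -0.01, -0.00]]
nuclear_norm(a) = 0.78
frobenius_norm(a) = 0.50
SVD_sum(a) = [[0.39, -0.07, -0.03], [-0.0, 0.0, 0.0], [-0.13, 0.02, 0.01]] + [[0.0, 0.01, 0.01], [-0.05, -0.2, -0.14], [0.01, 0.03, 0.02]] + [[-0.00, -0.02, 0.03], [-0.00, -0.01, 0.02], [-0.00, -0.06, 0.09]]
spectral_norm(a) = 0.42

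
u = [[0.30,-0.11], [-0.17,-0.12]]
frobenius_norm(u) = 0.38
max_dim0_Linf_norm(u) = 0.3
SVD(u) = [[-0.90,0.44], [0.44,0.9]] @ diag([0.34725691908753065, 0.15752025947742784]) @ [[-0.99, 0.13], [-0.13, -0.99]]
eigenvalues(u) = [0.34, -0.16]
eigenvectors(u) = [[0.94, 0.23], [-0.35, 0.97]]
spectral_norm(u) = 0.35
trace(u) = 0.18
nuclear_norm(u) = 0.50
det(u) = -0.05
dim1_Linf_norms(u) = [0.3, 0.17]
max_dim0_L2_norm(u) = 0.34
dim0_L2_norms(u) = [0.34, 0.16]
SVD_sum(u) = [[0.31, -0.04],[-0.15, 0.02]] + [[-0.01,-0.07], [-0.02,-0.14]]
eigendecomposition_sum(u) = [[0.31,-0.07], [-0.12,0.03]] + [[-0.01,-0.04], [-0.05,-0.15]]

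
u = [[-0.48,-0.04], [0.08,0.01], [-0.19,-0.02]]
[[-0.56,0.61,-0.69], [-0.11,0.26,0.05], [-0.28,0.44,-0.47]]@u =[[0.45, 0.04], [0.06, 0.01], [0.26, 0.02]]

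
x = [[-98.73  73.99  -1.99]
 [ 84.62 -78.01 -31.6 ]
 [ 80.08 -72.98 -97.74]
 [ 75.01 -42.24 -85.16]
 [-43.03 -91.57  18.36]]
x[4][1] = -91.57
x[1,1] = -78.01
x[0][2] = -1.99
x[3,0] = 75.01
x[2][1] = -72.98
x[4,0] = -43.03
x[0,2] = -1.99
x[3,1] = -42.24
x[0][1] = 73.99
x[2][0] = 80.08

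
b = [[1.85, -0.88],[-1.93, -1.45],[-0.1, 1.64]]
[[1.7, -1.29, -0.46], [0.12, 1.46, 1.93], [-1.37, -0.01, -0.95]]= b @ [[0.54, -0.72, -0.54], [-0.8, -0.05, -0.61]]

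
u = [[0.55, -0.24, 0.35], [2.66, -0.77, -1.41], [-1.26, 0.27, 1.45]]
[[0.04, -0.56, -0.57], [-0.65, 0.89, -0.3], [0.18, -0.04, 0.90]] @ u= [[-0.75,  0.27,  -0.02],[2.39,  -0.61,  -1.92],[-1.14,  0.23,  1.42]]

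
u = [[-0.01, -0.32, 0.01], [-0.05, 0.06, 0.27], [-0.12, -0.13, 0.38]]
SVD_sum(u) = [[-0.03, -0.03, 0.1], [-0.06, -0.07, 0.22], [-0.11, -0.13, 0.38]] + [[0.01, -0.29, -0.09], [-0.00, 0.13, 0.04], [0.0, -0.0, -0.00]] + [[0.01, -0.0, 0.0], [0.02, -0.00, 0.00], [-0.01, 0.00, -0.0]]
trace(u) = 0.43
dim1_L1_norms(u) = [0.34, 0.38, 0.63]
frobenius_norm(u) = 0.60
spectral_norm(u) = 0.50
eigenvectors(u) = [[0.54+0.00j,-0.91+0.00j,-0.91-0.00j], [(-0.62+0j),(0.13+0.28j),0.13-0.28j], [(-0.57+0j),-0.28+0.03j,(-0.28-0.03j)]]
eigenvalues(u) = [(0.35+0j), (0.04+0.1j), (0.04-0.1j)]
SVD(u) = [[-0.22, -0.91, 0.36], [-0.49, 0.43, 0.76], [-0.84, -0.01, -0.54]] @ diag([0.49610036324967355, 0.33262775917089854, 0.023306724619489065]) @ [[0.26,0.30,-0.92], [-0.03,0.95,0.31], [0.97,-0.05,0.26]]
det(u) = 0.00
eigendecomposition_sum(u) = [[(0.09-0j), 0.03+0.00j, (-0.28-0j)], [(-0.1+0j), -0.03-0.00j, (0.32+0j)], [(-0.09+0j), -0.03-0.00j, 0.29+0.00j]] + [[(-0.05+0.06j),(-0.17+0.07j),0.14-0.01j], [(0.03+0.01j),(0.05+0.04j),-0.02-0.04j], [-0.01+0.02j,(-0.05+0.03j),(0.04-0.01j)]] + [[(-0.05-0.06j), -0.17-0.07j, 0.14+0.01j], [(0.03-0.01j), (0.05-0.04j), -0.02+0.04j], [-0.01-0.02j, -0.05-0.03j, 0.04+0.01j]]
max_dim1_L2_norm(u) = 0.42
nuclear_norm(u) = 0.85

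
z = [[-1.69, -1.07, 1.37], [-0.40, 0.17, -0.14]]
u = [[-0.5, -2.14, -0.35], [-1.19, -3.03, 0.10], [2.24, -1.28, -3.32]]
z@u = [[5.19, 5.11, -4.06], [-0.32, 0.52, 0.62]]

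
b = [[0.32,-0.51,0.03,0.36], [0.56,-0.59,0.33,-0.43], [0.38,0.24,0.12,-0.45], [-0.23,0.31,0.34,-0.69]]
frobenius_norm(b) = 1.61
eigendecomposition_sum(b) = [[(0.1-0j), -0.04+0.00j, (0.04+0j), 0.04+0.00j],[(0.11-0j), (-0.04+0j), (0.05+0j), 0.04+0.00j],[0.23-0.00j, -0.09+0.00j, 0.10+0.00j, (0.08+0j)],[(0.1-0j), -0.04+0.00j, 0.04+0.00j, 0.04+0.00j]] + [[(0.13+0.2j), -0.17-0.09j, -0.09-0.01j, (0.26-0.07j)], [0.26-0.12j, (-0.13+0.18j), (-0.02+0.1j), -0.04-0.31j], [(0.06-0.36j), (0.09+0.27j), 0.09+0.10j, (-0.36-0.18j)], [(-0.16-0.25j), 0.21+0.11j, (0.11+0.01j), -0.32+0.09j]] + [[(0.13-0.2j), (-0.17+0.09j), -0.09+0.01j, (0.26+0.07j)], [(0.26+0.12j), -0.13-0.18j, (-0.02-0.1j), -0.04+0.31j], [0.06+0.36j, (0.09-0.27j), 0.09-0.10j, (-0.36+0.18j)], [-0.16+0.25j, (0.21-0.11j), (0.11-0.01j), (-0.32-0.09j)]] + [[-0.03+0.00j, -0.14+0.00j, (0.17-0j), (-0.19+0j)],[-0.06+0.00j, -0.29+0.00j, (0.33-0j), -0.38+0.00j],[0.03-0.00j, (0.14-0j), -0.16+0.00j, 0.19-0.00j],[-0.01+0.00j, (-0.06+0j), (0.07-0j), (-0.08+0j)]]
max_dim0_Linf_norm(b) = 0.69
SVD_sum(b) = [[0.04, -0.24, -0.16, 0.45], [-0.01, 0.07, 0.05, -0.14], [-0.03, 0.22, 0.15, -0.42], [-0.05, 0.37, 0.25, -0.71]] + [[0.30, -0.28, 0.13, -0.12], [0.64, -0.60, 0.27, -0.27], [0.17, -0.16, 0.07, -0.07], [-0.04, 0.04, -0.02, 0.02]] + [[-0.02, -0.02, 0.01, -0.0], [-0.06, -0.05, 0.03, -0.01], [0.24, 0.18, -0.12, 0.03], [-0.14, -0.11, 0.07, -0.02]] + [[0.01,  0.02,  0.06,  0.03], [-0.00,  -0.01,  -0.03,  -0.02], [0.0,  0.01,  0.02,  0.01], [0.00,  0.01,  0.03,  0.02]]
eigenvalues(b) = [(0.19+0j), (-0.24+0.57j), (-0.24-0.57j), (-0.56+0j)]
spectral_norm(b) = 1.12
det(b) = -0.04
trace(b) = -0.84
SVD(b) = [[-0.48, 0.41, -0.07, 0.77], [0.15, 0.88, -0.23, -0.39], [0.44, 0.24, 0.84, 0.22], [0.74, -0.06, -0.5, 0.45]] @ diag([1.1243225805887616, 1.0896861530897746, 0.38592138543806503, 0.0874500246094805]) @ [[-0.07, 0.44, 0.3, -0.84], [0.67, -0.63, 0.29, -0.28], [0.73, 0.56, -0.38, 0.10], [0.13, 0.31, 0.83, 0.45]]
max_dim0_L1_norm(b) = 1.93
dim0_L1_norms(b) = [1.49, 1.65, 0.82, 1.93]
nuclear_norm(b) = 2.69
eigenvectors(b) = [[(0.33+0j), 0.30-0.27j, 0.30+0.27j, (0.41+0j)],[(0.38+0j), (-0.27-0.39j), -0.27+0.39j, (0.81+0j)],[(0.79+0j), (-0.6+0j), (-0.6-0j), -0.39+0.00j],[(0.35+0j), -0.37+0.33j, (-0.37-0.33j), 0.18+0.00j]]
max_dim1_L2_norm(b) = 0.98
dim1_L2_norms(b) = [0.7, 0.98, 0.65, 0.86]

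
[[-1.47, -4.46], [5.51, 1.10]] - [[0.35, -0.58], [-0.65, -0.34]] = [[-1.82, -3.88], [6.16, 1.44]]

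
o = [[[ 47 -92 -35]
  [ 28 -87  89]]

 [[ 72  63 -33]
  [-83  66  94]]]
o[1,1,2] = 94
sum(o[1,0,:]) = 102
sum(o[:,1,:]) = 107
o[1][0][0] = 72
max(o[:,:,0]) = 72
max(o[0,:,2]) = 89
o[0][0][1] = -92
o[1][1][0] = -83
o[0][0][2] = -35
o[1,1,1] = 66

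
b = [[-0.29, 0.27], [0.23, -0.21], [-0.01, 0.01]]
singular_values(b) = [0.5, 0.0]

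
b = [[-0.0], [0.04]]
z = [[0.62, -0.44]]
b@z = [[0.00, 0.00], [0.02, -0.02]]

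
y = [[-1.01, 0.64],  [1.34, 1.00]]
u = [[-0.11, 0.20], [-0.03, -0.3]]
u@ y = [[0.38, 0.13], [-0.37, -0.32]]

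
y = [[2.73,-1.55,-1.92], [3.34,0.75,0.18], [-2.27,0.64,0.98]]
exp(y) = [[9.47, -11.09, -11.98], [17.17, -10.59, -13.85], [-8.72, 8.75, 10.78]]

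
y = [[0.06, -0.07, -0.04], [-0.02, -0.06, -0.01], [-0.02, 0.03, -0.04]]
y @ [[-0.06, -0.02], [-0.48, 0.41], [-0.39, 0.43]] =[[0.05, -0.05],[0.03, -0.03],[0.0, -0.0]]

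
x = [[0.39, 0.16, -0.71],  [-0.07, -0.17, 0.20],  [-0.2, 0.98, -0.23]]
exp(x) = [[1.57, -0.17, -0.81], [-0.1, 0.93, 0.2], [-0.27, 0.83, 0.96]]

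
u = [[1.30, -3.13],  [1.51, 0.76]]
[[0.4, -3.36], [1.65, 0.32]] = u@[[0.96, -0.27],[0.27, 0.96]]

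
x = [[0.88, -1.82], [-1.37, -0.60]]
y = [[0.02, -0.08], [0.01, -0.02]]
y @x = [[0.13, 0.01], [0.04, -0.01]]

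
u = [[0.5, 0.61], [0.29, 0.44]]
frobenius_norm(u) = 0.95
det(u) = 0.04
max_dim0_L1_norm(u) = 1.05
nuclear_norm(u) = 0.99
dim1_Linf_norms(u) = [0.61, 0.44]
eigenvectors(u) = [[0.84, -0.8], [0.54, 0.60]]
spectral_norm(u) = 0.95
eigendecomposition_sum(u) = [[0.48,0.64], [0.31,0.41]] + [[0.02, -0.03], [-0.02, 0.03]]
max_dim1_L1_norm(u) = 1.11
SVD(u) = [[-0.83, -0.55],  [-0.55, 0.83]] @ diag([0.9474865548434438, 0.045488772141069105]) @ [[-0.61, -0.79], [-0.79, 0.61]]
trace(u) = 0.94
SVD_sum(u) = [[0.48,  0.63], [0.32,  0.42]] + [[0.02, -0.02], [-0.03, 0.02]]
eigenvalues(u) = [0.89, 0.05]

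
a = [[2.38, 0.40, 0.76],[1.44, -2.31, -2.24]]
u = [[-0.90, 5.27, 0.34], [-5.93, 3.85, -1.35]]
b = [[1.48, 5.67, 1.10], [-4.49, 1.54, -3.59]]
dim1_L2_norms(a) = [2.53, 3.53]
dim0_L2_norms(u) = [6.0, 6.53, 1.39]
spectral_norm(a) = 3.54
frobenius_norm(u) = 8.97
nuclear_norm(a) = 6.05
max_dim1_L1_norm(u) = 11.13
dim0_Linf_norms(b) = [4.49, 5.67, 3.59]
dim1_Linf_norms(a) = [2.38, 2.31]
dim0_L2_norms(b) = [4.73, 5.88, 3.75]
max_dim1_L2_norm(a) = 3.53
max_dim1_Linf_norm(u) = 5.93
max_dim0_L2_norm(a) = 2.78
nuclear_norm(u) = 11.79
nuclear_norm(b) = 11.91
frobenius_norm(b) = 8.42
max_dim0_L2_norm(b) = 5.88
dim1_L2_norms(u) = [5.36, 7.2]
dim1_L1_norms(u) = [6.51, 11.13]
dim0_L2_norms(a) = [2.78, 2.34, 2.37]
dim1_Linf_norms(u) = [5.27, 5.93]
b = u + a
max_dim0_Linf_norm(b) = 5.67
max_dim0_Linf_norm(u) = 5.93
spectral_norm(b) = 6.11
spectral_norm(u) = 8.24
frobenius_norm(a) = 4.34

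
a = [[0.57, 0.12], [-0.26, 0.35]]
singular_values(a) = [0.63, 0.37]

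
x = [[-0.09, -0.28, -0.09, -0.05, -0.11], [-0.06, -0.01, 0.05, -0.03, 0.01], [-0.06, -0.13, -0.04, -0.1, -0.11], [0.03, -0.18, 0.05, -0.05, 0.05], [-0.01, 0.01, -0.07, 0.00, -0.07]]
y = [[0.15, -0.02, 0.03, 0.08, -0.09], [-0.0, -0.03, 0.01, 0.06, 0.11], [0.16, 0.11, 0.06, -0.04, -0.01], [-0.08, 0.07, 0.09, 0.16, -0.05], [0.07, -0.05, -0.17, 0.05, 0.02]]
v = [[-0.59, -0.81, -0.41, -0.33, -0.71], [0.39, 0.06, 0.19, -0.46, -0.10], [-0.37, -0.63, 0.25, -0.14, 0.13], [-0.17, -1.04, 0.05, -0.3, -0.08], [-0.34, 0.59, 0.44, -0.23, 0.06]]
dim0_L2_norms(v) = [0.88, 1.58, 0.68, 0.69, 0.74]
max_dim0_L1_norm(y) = 0.46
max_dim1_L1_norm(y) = 0.45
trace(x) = -0.26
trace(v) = -0.52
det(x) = -0.00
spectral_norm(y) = 0.25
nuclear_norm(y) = 0.90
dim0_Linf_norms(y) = [0.16, 0.11, 0.17, 0.16, 0.11]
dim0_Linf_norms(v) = [0.59, 1.04, 0.44, 0.46, 0.71]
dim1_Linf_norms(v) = [0.81, 0.46, 0.63, 1.04, 0.59]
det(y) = -0.00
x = y @ v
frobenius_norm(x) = 0.46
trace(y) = 0.36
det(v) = 0.00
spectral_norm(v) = 1.77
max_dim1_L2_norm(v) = 1.34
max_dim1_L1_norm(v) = 2.85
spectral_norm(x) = 0.41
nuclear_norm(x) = 0.75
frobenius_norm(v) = 2.18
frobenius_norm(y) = 0.43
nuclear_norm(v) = 3.96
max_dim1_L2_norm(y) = 0.22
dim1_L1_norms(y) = [0.37, 0.21, 0.38, 0.45, 0.36]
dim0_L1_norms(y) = [0.46, 0.28, 0.36, 0.39, 0.28]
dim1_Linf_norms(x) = [0.28, 0.06, 0.13, 0.18, 0.07]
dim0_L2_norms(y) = [0.24, 0.14, 0.2, 0.2, 0.15]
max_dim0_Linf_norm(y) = 0.17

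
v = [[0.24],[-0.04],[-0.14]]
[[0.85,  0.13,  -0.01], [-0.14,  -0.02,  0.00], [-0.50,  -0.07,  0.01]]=v@[[3.55, 0.53, -0.05]]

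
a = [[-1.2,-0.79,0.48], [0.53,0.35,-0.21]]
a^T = [[-1.2, 0.53], [-0.79, 0.35], [0.48, -0.21]]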